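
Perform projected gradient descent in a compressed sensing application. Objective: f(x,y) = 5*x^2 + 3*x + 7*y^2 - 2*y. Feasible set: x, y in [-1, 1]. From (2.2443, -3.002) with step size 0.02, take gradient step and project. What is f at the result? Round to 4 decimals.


Step 1: Compute gradient at (2.2443, -3.002).
grad_x = 2*5*2.2443 + 3 = 25.443
grad_y = 2*7*-3.002 - 2 = -44.028
Step 2: Gradient step.
x_raw = 2.2443 - 0.02*25.443 = 1.7354
y_raw = -3.002 - 0.02*-44.028 = -2.1214
Step 3: Project onto [-1, 1].
x_proj = clip(1.7354) = 1.0
y_proj = clip(-2.1214) = -1.0
Step 4: Evaluate f.
f(1.0, -1.0) = 17.0


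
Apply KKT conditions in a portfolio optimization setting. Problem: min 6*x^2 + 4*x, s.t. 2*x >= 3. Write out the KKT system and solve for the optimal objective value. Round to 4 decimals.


Step 1: Try lambda = 0 (constraint inactive).
x_unc = -4/(2*6) = -0.3333
Check: 2*-0.3333 = -0.6666 < 3 -- violated!
Step 2: Constraint must be active: 2*x = 3
x* = 3/2 = 1.5
lambda = (2*6*1.5 + 4)/2 = 11.0
Step 3: Compute optimal value.
f(x*) = 6*1.5^2 + 4*1.5 = 19.5


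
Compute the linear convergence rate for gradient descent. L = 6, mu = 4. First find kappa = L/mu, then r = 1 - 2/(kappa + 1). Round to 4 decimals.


Step 1: Compute the condition number.
kappa = L/mu = 6/4 = 1.5
Step 2: Compute the convergence rate.
r = 1 - 2/(kappa + 1) = 1 - 2*mu/(L + mu) = (L - mu)/(L + mu) = 2/10 = 0.2


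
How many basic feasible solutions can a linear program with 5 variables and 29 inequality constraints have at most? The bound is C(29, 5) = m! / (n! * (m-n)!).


Each vertex corresponds to some choice of n active constraints out of m, so the number of vertices is at most C(m, n) = m! / (n!(m-n)!).
m = 29, n = 5
Numerator: 29 * 28 * 27 * 26 * 25
Denominator: 5! = 120
C(29, 5) = 118755


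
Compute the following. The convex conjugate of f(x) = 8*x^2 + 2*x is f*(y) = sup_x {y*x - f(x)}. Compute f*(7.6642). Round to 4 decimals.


f*(y) = sup_x {y*x - a*x^2 - b*x} = sup_x {(y-b)*x - a*x^2}
FOC: (y - b) - 2a*x = 0 => x* = (y - b)/(2a)
x* = (7.6642 - 2)/(2*8) = 0.354
f*(7.6642) = (y-b)^2/(4a) = (7.6642 - 2)^2/(4*8)
= 32.0832/32 = 1.0026


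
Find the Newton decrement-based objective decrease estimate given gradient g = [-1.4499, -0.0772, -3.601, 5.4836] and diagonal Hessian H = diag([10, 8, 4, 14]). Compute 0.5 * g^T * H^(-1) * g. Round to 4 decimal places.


Step 1: H is diagonal, so H^(-1) * g = [-0.145, -0.0097, -0.9003, 0.3917].
Step 2: g^T H^(-1) g = sum_i g_i^2 / H_ii
  = (-1.4499)^2/10 + (-0.0772)^2/8 + (-3.601)^2/4 + (5.4836)^2/14
  = 0.2102 + 0.0007 + 3.2418 + 2.1478 = 5.6006
Step 3: Objective decrease = 0.5 * g^T H^(-1) g = 2.8003


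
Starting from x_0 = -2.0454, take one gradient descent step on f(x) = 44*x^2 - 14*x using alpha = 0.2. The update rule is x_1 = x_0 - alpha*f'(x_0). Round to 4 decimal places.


We compute the gradient at x_0 and apply the update.
f'(x) = 88*x - 14
f'(-2.0454) = 88*-2.0454 - 14 = -193.9952
x_1 = -2.0454 - 0.2*-193.9952 = 36.7536


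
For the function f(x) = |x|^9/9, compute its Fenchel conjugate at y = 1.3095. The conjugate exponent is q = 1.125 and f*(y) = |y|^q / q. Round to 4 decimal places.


The conjugate exponent q satisfies 1/p + 1/q = 1.
p = 9, so q = 9/(9 - 1) = 1.125
|y|^q = 1.3095^1.125 = 1.3544
f*(1.3095) = 1.3544 / 1.125 = 1.2039


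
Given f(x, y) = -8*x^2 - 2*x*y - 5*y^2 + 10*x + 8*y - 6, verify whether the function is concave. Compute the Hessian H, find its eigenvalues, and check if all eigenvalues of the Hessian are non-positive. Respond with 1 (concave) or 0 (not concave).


The Hessian of f(x,y) = -8*x^2 - 2*x*y - 5*y^2 + 10*x + 8*y - 6 is:
H = [[-16, -2], [-2, -10]]
Trace = -16 - 10 = -26
Determinant = -16*-10 - (-2)^2 = 156
Discriminant = (-26)^2 - 4*156 = 52.0
Eigenvalues: lambda_1 = -16.6056, lambda_2 = -9.3944
The function is concave.

1


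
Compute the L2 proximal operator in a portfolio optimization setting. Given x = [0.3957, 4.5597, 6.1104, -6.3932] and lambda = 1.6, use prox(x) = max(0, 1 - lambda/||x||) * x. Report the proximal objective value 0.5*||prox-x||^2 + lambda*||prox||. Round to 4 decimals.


Step 1: Compute ||x||.
||x|| = 9.9578
Step 2: Compute scaling factor.
scale = max(0, 1 - 1.6/9.9578) = 0.8393
Step 3: prox(x) = [0.3321, 3.8271, 5.1286, -5.366]
||prox(x)|| = 8.3578
Step 4: Proximal objective.
0.5*||prox-x||^2 = 1.28
lambda*||prox|| = 13.3725
Total = 14.6525


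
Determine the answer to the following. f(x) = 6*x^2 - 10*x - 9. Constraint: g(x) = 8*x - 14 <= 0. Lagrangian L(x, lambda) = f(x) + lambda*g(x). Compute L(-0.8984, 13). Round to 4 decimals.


Step 1: Evaluate f(x).
f(-0.8984) = 6*(-0.8984)^2 - 10*(-0.8984) - 9 = 4.8267
Step 2: Evaluate g(x).
g(-0.8984) = 8*-0.8984 - 14 = -21.1872
Step 3: Compute Lagrangian.
L = 4.8267 + 13*-21.1872 = -270.6069


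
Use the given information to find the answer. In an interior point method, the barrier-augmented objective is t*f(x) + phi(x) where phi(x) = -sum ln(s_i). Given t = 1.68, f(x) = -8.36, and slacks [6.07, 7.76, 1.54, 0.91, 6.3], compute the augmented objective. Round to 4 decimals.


Step 1: Compute log-barrier.
ln values: [1.8034, 2.049, 0.4318, -0.0943, 1.8405]
phi = -(1.8034 + 2.049 + 0.4318 - 0.0943 + 1.8405) = -6.0304
Step 2: Compute augmented objective.
t*f(x) = 1.68*-8.36 = -14.0448
Total = -14.0448 - 6.0304 = -20.0752


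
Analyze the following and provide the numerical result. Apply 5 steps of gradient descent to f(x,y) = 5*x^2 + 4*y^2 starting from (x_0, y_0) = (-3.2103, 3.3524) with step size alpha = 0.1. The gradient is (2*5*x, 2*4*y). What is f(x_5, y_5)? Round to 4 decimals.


Gradient descent on f(x,y) = 5*x^2 + 4*y^2.
Starting point: (-3.2103, 3.3524), alpha = 0.1
Step 1: grad_x = 2*5*-3.2103 = -32.103, grad_y = 2*4*3.3524 = 26.8192
  x_1 = -3.2103 - 0.1*-32.103 = 0.0
  y_1 = 3.3524 - 0.1*26.8192 = 0.6705
Step 2: grad_x = 2*5*0.0 = 0.0, grad_y = 2*4*0.6705 = 5.3638
  x_2 = 0.0 - 0.1*0.0 = 0.0
  y_2 = 0.6705 - 0.1*5.3638 = 0.1341
Step 3: grad_x = 2*5*0.0 = 0.0, grad_y = 2*4*0.1341 = 1.0728
  x_3 = 0.0 - 0.1*0.0 = 0.0
  y_3 = 0.1341 - 0.1*1.0728 = 0.0268
Step 4: grad_x = 2*5*0.0 = 0.0, grad_y = 2*4*0.0268 = 0.2146
  x_4 = 0.0 - 0.1*0.0 = 0.0
  y_4 = 0.0268 - 0.1*0.2146 = 0.0054
Step 5: grad_x = 2*5*0.0 = 0.0, grad_y = 2*4*0.0054 = 0.0429
  x_5 = 0.0 - 0.1*0.0 = 0.0
  y_5 = 0.0054 - 0.1*0.0429 = 0.0011
f(0.0, 0.0011) = 5*0.0^2 + 4*0.0011^2 = 0.0


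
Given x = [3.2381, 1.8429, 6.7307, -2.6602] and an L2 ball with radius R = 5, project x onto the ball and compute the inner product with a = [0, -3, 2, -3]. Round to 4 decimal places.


Step 1: Compute ||x|| (intermediates to 6 decimals).
||x|| = sqrt(3.2381^2 + 1.8429^2 + 6.7307^2 + (-2.6602)^2) = 8.140059
Step 2: Project.
Since ||x|| > R, scale = R/||x|| = 5/8.140059 = 0.614246, proj(x) = scale * x
proj(x) = [1.98899, 1.131994, 4.134306, -1.634017]
Step 3: Dot product.
a^T * proj(x) = 0*1.98899 - 3*1.131994 + 2*4.134306 - 3*(-1.634017) = 9.7747


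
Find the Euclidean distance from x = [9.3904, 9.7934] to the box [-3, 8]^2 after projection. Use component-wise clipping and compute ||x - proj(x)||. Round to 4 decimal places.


Project each component onto [-3, 8].
clip(9.3904) = 8.0, clip(9.7934) = 8.0
Projection = [8.0, 8.0]
Squared diffs: [1.9332, 3.2163]
Distance = sqrt(5.1495) = 2.2693


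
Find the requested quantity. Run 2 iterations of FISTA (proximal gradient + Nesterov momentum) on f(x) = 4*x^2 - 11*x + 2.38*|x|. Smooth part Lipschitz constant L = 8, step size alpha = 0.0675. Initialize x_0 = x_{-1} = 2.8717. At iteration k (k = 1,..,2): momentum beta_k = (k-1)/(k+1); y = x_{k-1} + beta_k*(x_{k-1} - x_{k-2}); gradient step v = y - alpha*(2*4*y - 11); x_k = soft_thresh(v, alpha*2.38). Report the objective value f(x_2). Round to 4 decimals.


FISTA on f(x) = 4*x^2 - 11*x + 2.38*|x|
L = 8, alpha = 0.0675
Iteration 1: beta = 0.0, y = 2.8717 + 0.0*(2.8717 - 2.8717) = 2.8717
  grad(y) = 11.9736, v = y - alpha*grad = 2.0635
  prox(v) = soft_thresh(2.0635, 0.1607) = 1.9028
Iteration 2: beta = 0.3333, y = 1.9028 + 0.3333*(1.9028 - 2.8717) = 1.5799
  grad(y) = 1.639, v = y - alpha*grad = 1.4692
  prox(v) = soft_thresh(1.4692, 0.1607) = 1.3086
f(x_2) = 4*1.3086^2 - 11*1.3086 + 2.38*|1.3086| = -4.4304


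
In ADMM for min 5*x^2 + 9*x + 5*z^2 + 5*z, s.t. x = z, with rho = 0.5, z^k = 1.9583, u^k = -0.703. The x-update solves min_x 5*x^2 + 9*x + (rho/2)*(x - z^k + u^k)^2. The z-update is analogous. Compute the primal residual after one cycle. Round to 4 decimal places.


ADMM iteration with rho = 0.5, z^k = 1.9583, u^k = -0.703
Step 1: x-update.
Minimize 5*x^2 + 9*x + (0.5/2)*(x - 1.9583 - 0.703)^2
FOC: (2*5 + 0.5)*x = -9 + 0.5*(1.9583 + 0.703)
x^{k+1} = -0.7304
Step 2: z-update.
Minimize 5*z^2 + 5*z + (0.5/2)*(-0.7304 - z - 0.703)^2
FOC: (2*5 + 0.5)*z = -5 + 0.5*(-0.7304 - 0.703)
z^{k+1} = -0.5444
Step 3: u-update.
u^{k+1} = -0.703 - 0.7304 + 0.5444 = -0.889
Step 4: Primal residual = |-0.7304 + 0.5444| = 0.186


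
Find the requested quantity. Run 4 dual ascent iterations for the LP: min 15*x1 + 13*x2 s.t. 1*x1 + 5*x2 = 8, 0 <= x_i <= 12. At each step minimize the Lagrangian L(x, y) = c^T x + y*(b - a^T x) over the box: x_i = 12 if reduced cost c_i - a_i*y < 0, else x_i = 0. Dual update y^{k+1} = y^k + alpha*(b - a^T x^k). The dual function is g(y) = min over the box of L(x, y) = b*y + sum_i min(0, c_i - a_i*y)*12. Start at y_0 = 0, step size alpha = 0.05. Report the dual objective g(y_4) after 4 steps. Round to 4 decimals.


Dual ascent for LP: min 15*x1 + 13*x2, 1*x1 + 5*x2 = 8, 0 <= x_i <= 12
Step 1: y^k = 0.0, reduced costs: (15.0, 13.0)
  x^k = (0.0, 0.0), subgradient = b - a^T x = 8.0
  y^{k+1} = 0.0 + 0.05*8.0 = 0.4
Step 2: y^k = 0.4, reduced costs: (14.6, 11.0)
  x^k = (0.0, 0.0), subgradient = b - a^T x = 8.0
  y^{k+1} = 0.4 + 0.05*8.0 = 0.8
Step 3: y^k = 0.8, reduced costs: (14.2, 9.0)
  x^k = (0.0, 0.0), subgradient = b - a^T x = 8.0
  y^{k+1} = 0.8 + 0.05*8.0 = 1.2
Step 4: y^k = 1.2, reduced costs: (13.8, 7.0)
  x^k = (0.0, 0.0), subgradient = b - a^T x = 8.0
  y^{k+1} = 1.2 + 0.05*8.0 = 1.6
Dual objective at y_4 = 1.6: reduced costs (13.4, 5.0), box minimizer x = (0.0, 0.0)
g(y_4) = b*y + (c1 - a1*y)*x1 + (c2 - a2*y)*x2 = 8*1.6 + 13.4*0.0 + 5.0*0.0 = 12.8 + 0.0 + 0.0 = 12.8


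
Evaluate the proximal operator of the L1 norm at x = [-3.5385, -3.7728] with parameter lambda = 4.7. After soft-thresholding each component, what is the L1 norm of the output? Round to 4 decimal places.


Soft-thresholding with lambda = 4.7:
prox(-3.5385) = sign(-3.5385)*max(|-3.5385| - 4.7, 0) = 0.0
prox(-3.7728) = sign(-3.7728)*max(|-3.7728| - 4.7, 0) = 0.0
prox(x) = [0.0, 0.0]
||prox(x)||_1 = 0.0 + 0.0 = 0.0


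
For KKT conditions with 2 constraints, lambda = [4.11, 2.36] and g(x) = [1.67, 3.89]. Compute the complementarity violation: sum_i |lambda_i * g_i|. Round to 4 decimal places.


KKT complementary slackness check:
lambda_1 * g_1 = 4.11 * 1.67 = 6.8637
lambda_2 * g_2 = 2.36 * 3.89 = 9.1804
Total violation = 6.8637 + 9.1804 = 16.0441


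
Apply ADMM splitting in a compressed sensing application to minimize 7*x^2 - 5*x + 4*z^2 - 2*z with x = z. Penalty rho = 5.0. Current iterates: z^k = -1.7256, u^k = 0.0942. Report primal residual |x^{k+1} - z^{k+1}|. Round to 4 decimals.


ADMM iteration with rho = 5.0, z^k = -1.7256, u^k = 0.0942
Step 1: x-update.
Minimize 7*x^2 - 5*x + (5.0/2)*(x + 1.7256 + 0.0942)^2
FOC: (2*7 + 5.0)*x = 5 + 5.0*(-1.7256 - 0.0942)
x^{k+1} = -0.2157
Step 2: z-update.
Minimize 4*z^2 - 2*z + (5.0/2)*(-0.2157 - z + 0.0942)^2
FOC: (2*4 + 5.0)*z = 2 + 5.0*(-0.2157 + 0.0942)
z^{k+1} = 0.1071
Step 3: u-update.
u^{k+1} = 0.0942 - 0.2157 - 0.1071 = -0.2286
Step 4: Primal residual = |-0.2157 - 0.1071| = 0.3228


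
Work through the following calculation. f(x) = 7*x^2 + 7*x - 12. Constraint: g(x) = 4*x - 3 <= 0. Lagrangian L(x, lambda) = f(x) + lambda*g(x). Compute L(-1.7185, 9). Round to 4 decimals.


Step 1: Evaluate f(x).
f(-1.7185) = 7*(-1.7185)^2 + 7*(-1.7185) - 12 = -3.3568
Step 2: Evaluate g(x).
g(-1.7185) = 4*-1.7185 - 3 = -9.874
Step 3: Compute Lagrangian.
L = -3.3568 + 9*-9.874 = -92.2228


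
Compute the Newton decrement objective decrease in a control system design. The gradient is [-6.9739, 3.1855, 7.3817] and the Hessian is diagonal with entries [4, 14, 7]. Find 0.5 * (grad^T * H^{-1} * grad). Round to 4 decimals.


Step 1: H is diagonal, so H^(-1) * g = [-1.7435, 0.2275, 1.0545].
Step 2: g^T H^(-1) g = sum_i g_i^2 / H_ii
  = (-6.9739)^2/4 + (3.1855)^2/14 + (7.3817)^2/7
  = 12.1588 + 0.7248 + 7.7842 = 20.6678
Step 3: Objective decrease = 0.5 * g^T H^(-1) g = 10.3339


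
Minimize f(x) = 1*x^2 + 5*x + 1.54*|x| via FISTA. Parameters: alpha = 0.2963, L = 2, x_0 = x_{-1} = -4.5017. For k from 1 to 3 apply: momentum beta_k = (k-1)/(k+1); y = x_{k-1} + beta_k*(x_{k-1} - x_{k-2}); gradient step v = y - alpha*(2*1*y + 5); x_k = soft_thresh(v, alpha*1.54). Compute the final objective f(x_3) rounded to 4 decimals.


FISTA on f(x) = 1*x^2 + 5*x + 1.54*|x|
L = 2, alpha = 0.2963
Iteration 1: beta = 0.0, y = -4.5017 + 0.0*(-4.5017 + 4.5017) = -4.5017
  grad(y) = -4.0034, v = y - alpha*grad = -3.3155
  prox(v) = soft_thresh(-3.3155, 0.4563) = -2.8592
Iteration 2: beta = 0.3333, y = -2.8592 + 0.3333*(-2.8592 + 4.5017) = -2.3117
  grad(y) = 0.3766, v = y - alpha*grad = -2.4233
  prox(v) = soft_thresh(-2.4233, 0.4563) = -1.967
Iteration 3: beta = 0.5, y = -1.967 + 0.5*(-1.967 + 2.8592) = -1.5209
  grad(y) = 1.9583, v = y - alpha*grad = -2.1011
  prox(v) = soft_thresh(-2.1011, 0.4563) = -1.6448
f(x_3) = 1*(-1.6448)^2 + 5*(-1.6448) + 1.54*|-1.6448| = -2.9856


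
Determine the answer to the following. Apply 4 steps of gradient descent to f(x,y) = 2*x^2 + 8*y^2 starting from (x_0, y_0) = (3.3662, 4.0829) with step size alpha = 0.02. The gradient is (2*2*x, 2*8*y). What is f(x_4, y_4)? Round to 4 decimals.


Gradient descent on f(x,y) = 2*x^2 + 8*y^2.
Starting point: (3.3662, 4.0829), alpha = 0.02
Step 1: grad_x = 2*2*3.3662 = 13.4648, grad_y = 2*8*4.0829 = 65.3264
  x_1 = 3.3662 - 0.02*13.4648 = 3.0969
  y_1 = 4.0829 - 0.02*65.3264 = 2.7764
Step 2: grad_x = 2*2*3.0969 = 12.3876, grad_y = 2*8*2.7764 = 44.422
  x_2 = 3.0969 - 0.02*12.3876 = 2.8492
  y_2 = 2.7764 - 0.02*44.422 = 1.8879
Step 3: grad_x = 2*2*2.8492 = 11.3966, grad_y = 2*8*1.8879 = 30.2069
  x_3 = 2.8492 - 0.02*11.3966 = 2.6212
  y_3 = 1.8879 - 0.02*30.2069 = 1.2838
Step 4: grad_x = 2*2*2.6212 = 10.4849, grad_y = 2*8*1.2838 = 20.5407
  x_4 = 2.6212 - 0.02*10.4849 = 2.4115
  y_4 = 1.2838 - 0.02*20.5407 = 0.873
f(2.4115, 0.873) = 2*2.4115^2 + 8*0.873^2 = 17.7276


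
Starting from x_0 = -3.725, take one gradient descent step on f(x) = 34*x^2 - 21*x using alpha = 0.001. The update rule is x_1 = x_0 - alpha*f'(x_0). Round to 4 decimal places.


We compute the gradient at x_0 and apply the update.
f'(x) = 68*x - 21
f'(-3.725) = 68*-3.725 - 21 = -274.3
x_1 = -3.725 - 0.001*-274.3 = -3.4507


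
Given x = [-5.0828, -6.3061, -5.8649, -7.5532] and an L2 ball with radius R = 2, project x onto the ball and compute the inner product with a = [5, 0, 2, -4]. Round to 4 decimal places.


Step 1: Compute ||x|| (intermediates to 6 decimals).
||x|| = sqrt((-5.0828)^2 + (-6.3061)^2 + (-5.8649)^2 + (-7.5532)^2) = 12.531945
Step 2: Project.
Since ||x|| > R, scale = R/||x|| = 2/12.531945 = 0.159592, proj(x) = scale * x
proj(x) = [-0.811174, -1.006403, -0.935991, -1.20543]
Step 3: Dot product.
a^T * proj(x) = 5*(-0.811174) + 0*(-1.006403) + 2*(-0.935991) - 4*(-1.20543) = -1.1061


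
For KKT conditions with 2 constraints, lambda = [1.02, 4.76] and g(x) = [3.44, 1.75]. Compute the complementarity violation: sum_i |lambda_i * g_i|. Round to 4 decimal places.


KKT complementary slackness check:
lambda_1 * g_1 = 1.02 * 3.44 = 3.5088
lambda_2 * g_2 = 4.76 * 1.75 = 8.33
Total violation = 3.5088 + 8.33 = 11.8388


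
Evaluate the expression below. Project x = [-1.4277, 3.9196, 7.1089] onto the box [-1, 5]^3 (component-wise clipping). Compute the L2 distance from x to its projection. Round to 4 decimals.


Project each component onto [-1, 5].
clip(-1.4277) = -1.0, clip(3.9196) = 3.9196, clip(7.1089) = 5.0
Projection = [-1.0, 3.9196, 5.0]
Squared diffs: [0.1829, 0.0, 4.4475]
Distance = sqrt(4.6304) = 2.1518


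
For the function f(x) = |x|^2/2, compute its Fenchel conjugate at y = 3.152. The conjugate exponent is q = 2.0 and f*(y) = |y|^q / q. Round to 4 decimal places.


The conjugate exponent q satisfies 1/p + 1/q = 1.
p = 2, so q = 2/(2 - 1) = 2.0
|y|^q = 3.152^2.0 = 9.9351
f*(3.152) = 9.9351 / 2.0 = 4.9676


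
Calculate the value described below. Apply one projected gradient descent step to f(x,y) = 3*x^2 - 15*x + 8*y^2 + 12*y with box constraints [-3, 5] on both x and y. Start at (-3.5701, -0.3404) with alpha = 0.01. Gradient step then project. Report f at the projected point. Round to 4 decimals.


Step 1: Compute gradient at (-3.5701, -0.3404).
grad_x = 2*3*-3.5701 - 15 = -36.4206
grad_y = 2*8*-0.3404 + 12 = 6.5536
Step 2: Gradient step.
x_raw = -3.5701 - 0.01*-36.4206 = -3.2059
y_raw = -0.3404 - 0.01*6.5536 = -0.4059
Step 3: Project onto [-3, 5].
x_proj = clip(-3.2059) = -3.0
y_proj = clip(-0.4059) = -0.4059
Step 4: Evaluate f.
f(-3.0, -0.4059) = 68.447


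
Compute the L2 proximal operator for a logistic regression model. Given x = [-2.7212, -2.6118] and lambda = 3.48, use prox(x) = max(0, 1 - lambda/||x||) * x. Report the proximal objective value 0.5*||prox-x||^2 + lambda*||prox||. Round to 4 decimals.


Step 1: Compute ||x||.
||x|| = 3.7718
Step 2: Compute scaling factor.
scale = max(0, 1 - 3.48/3.7718) = 0.0774
Step 3: prox(x) = [-0.2105, -0.2021]
||prox(x)|| = 0.2918
Step 4: Proximal objective.
0.5*||prox-x||^2 = 6.0552
lambda*||prox|| = 1.0155
Total = 7.0706


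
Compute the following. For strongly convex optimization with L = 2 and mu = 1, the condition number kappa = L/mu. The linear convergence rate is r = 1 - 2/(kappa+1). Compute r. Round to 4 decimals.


Step 1: Compute the condition number.
kappa = L/mu = 2/1 = 2.0
Step 2: Compute the convergence rate.
r = 1 - 2/(kappa + 1) = 1 - 2*mu/(L + mu) = (L - mu)/(L + mu) = 1/3 = 0.3333


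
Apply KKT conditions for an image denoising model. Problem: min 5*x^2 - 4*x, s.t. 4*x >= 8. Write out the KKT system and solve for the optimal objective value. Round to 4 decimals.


Step 1: Try lambda = 0 (constraint inactive).
x_unc = 4/(2*5) = 0.4
Check: 4*0.4 = 1.6 < 8 -- violated!
Step 2: Constraint must be active: 4*x = 8
x* = 8/4 = 2.0
lambda = (2*5*2.0 - 4)/4 = 4.0
Step 3: Compute optimal value.
f(x*) = 5*2.0^2 - 4*2.0 = 12.0


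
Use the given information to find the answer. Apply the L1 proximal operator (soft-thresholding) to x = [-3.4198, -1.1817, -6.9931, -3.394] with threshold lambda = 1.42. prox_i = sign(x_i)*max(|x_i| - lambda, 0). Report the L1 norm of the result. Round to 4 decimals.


Soft-thresholding with lambda = 1.42:
prox(-3.4198) = sign(-3.4198)*max(|-3.4198| - 1.42, 0) = -1.9998
prox(-1.1817) = sign(-1.1817)*max(|-1.1817| - 1.42, 0) = 0.0
prox(-6.9931) = sign(-6.9931)*max(|-6.9931| - 1.42, 0) = -5.5731
prox(-3.394) = sign(-3.394)*max(|-3.394| - 1.42, 0) = -1.974
prox(x) = [-1.9998, 0.0, -5.5731, -1.974]
||prox(x)||_1 = 1.9998 + 0.0 + 5.5731 + 1.974 = 9.5469


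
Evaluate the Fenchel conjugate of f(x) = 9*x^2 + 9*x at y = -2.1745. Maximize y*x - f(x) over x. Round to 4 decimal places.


f*(y) = sup_x {y*x - a*x^2 - b*x} = sup_x {(y-b)*x - a*x^2}
FOC: (y - b) - 2a*x = 0 => x* = (y - b)/(2a)
x* = (-2.1745 - 9)/(2*9) = -0.6208
f*(-2.1745) = (y-b)^2/(4a) = (-2.1745 - 9)^2/(4*9)
= 124.8695/36 = 3.4686


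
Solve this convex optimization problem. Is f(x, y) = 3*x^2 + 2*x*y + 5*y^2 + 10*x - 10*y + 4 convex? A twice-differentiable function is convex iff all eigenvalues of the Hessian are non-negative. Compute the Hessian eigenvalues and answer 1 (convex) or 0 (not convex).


The Hessian of f(x,y) = 3*x^2 + 2*x*y + 5*y^2 + 10*x - 10*y + 4 is:
H = [[6, 2], [2, 10]]
Trace = 6 + 10 = 16
Determinant = 6*10 - (2)^2 = 56
Discriminant = (16)^2 - 4*56 = 32.0
Eigenvalues: lambda_1 = 5.1716, lambda_2 = 10.8284
The function is convex.

1


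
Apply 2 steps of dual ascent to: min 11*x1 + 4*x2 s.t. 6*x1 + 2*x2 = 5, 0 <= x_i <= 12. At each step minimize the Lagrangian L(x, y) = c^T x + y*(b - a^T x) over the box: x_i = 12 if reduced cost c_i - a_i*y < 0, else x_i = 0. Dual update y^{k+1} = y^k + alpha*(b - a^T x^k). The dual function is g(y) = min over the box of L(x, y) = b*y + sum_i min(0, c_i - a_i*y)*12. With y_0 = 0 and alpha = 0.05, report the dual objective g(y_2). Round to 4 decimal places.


Dual ascent for LP: min 11*x1 + 4*x2, 6*x1 + 2*x2 = 5, 0 <= x_i <= 12
Step 1: y^k = 0.0, reduced costs: (11.0, 4.0)
  x^k = (0.0, 0.0), subgradient = b - a^T x = 5.0
  y^{k+1} = 0.0 + 0.05*5.0 = 0.25
Step 2: y^k = 0.25, reduced costs: (9.5, 3.5)
  x^k = (0.0, 0.0), subgradient = b - a^T x = 5.0
  y^{k+1} = 0.25 + 0.05*5.0 = 0.5
Dual objective at y_2 = 0.5: reduced costs (8.0, 3.0), box minimizer x = (0.0, 0.0)
g(y_2) = b*y + (c1 - a1*y)*x1 + (c2 - a2*y)*x2 = 5*0.5 + 8.0*0.0 + 3.0*0.0 = 2.5 + 0.0 + 0.0 = 2.5


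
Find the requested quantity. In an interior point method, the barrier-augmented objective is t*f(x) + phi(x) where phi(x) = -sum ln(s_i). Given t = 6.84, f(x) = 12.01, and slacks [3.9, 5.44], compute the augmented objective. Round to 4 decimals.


Step 1: Compute log-barrier.
ln values: [1.361, 1.6938]
phi = -(1.361 + 1.6938) = -3.0548
Step 2: Compute augmented objective.
t*f(x) = 6.84*12.01 = 82.1484
Total = 82.1484 - 3.0548 = 79.0936


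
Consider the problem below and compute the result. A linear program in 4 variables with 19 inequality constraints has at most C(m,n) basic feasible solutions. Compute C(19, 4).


Each vertex corresponds to some choice of n active constraints out of m, so the number of vertices is at most C(m, n) = m! / (n!(m-n)!).
m = 19, n = 4
Numerator: 19 * 18 * 17 * 16
Denominator: 4! = 24
C(19, 4) = 3876


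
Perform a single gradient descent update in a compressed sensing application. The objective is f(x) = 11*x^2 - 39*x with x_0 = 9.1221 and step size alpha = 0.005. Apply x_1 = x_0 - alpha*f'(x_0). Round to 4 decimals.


We compute the gradient at x_0 and apply the update.
f'(x) = 22*x - 39
f'(9.1221) = 22*9.1221 - 39 = 161.6862
x_1 = 9.1221 - 0.005*161.6862 = 8.3137


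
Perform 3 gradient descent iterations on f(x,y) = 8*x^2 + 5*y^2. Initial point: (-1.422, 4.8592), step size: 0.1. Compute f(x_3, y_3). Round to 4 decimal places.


Gradient descent on f(x,y) = 8*x^2 + 5*y^2.
Starting point: (-1.422, 4.8592), alpha = 0.1
Step 1: grad_x = 2*8*-1.422 = -22.752, grad_y = 2*5*4.8592 = 48.592
  x_1 = -1.422 - 0.1*-22.752 = 0.8532
  y_1 = 4.8592 - 0.1*48.592 = -0.0
Step 2: grad_x = 2*8*0.8532 = 13.6512, grad_y = 2*5*-0.0 = -0.0
  x_2 = 0.8532 - 0.1*13.6512 = -0.5119
  y_2 = -0.0 - 0.1*-0.0 = 0.0
Step 3: grad_x = 2*8*-0.5119 = -8.1907, grad_y = 2*5*0.0 = 0.0
  x_3 = -0.5119 - 0.1*-8.1907 = 0.3072
  y_3 = 0.0 - 0.1*0.0 = 0.0
f(0.3072, 0.0) = 8*0.3072^2 + 5*0.0^2 = 0.7547


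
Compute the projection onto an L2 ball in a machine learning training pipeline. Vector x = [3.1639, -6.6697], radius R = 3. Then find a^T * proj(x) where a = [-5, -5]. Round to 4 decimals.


Step 1: Compute ||x|| (intermediates to 6 decimals).
||x|| = sqrt(3.1639^2 + (-6.6697)^2) = 7.382084
Step 2: Project.
Since ||x|| > R, scale = R/||x|| = 3/7.382084 = 0.406389, proj(x) = scale * x
proj(x) = [1.285774, -2.710493]
Step 3: Dot product.
a^T * proj(x) = -5*1.285774 - 5*(-2.710493) = 7.1236


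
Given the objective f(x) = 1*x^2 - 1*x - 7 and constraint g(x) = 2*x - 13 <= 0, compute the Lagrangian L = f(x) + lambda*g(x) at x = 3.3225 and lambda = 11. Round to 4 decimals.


Step 1: Evaluate f(x).
f(3.3225) = 1*3.3225^2 - 1*3.3225 - 7 = 0.7165
Step 2: Evaluate g(x).
g(3.3225) = 2*3.3225 - 13 = -6.355
Step 3: Compute Lagrangian.
L = 0.7165 + 11*-6.355 = -69.1885


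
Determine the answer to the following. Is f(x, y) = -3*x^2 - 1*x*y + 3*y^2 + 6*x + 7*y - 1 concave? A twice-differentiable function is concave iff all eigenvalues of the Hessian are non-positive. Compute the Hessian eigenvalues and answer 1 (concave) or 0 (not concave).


The Hessian of f(x,y) = -3*x^2 - 1*x*y + 3*y^2 + 6*x + 7*y - 1 is:
H = [[-6, -1], [-1, 6]]
Trace = -6 + 6 = 0
Determinant = -6*6 - (-1)^2 = -37
Discriminant = (0)^2 - 4*-37 = 148.0
Eigenvalues: lambda_1 = -6.0828, lambda_2 = 6.0828
The function is not concave.

0


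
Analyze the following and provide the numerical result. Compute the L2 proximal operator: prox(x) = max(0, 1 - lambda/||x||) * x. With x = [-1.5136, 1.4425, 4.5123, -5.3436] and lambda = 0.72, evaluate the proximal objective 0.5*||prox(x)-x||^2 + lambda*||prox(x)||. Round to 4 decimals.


Step 1: Compute ||x||.
||x|| = 7.2998
Step 2: Compute scaling factor.
scale = max(0, 1 - 0.72/7.2998) = 0.9014
Step 3: prox(x) = [-1.3643, 1.3002, 4.0672, -4.8165]
||prox(x)|| = 6.5798
Step 4: Proximal objective.
0.5*||prox-x||^2 = 0.2592
lambda*||prox|| = 4.7375
Total = 4.9966


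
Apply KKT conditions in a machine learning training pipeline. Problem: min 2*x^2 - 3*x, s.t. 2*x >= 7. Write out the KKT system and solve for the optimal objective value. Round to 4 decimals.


Step 1: Try lambda = 0 (constraint inactive).
x_unc = 3/(2*2) = 0.75
Check: 2*0.75 = 1.5 < 7 -- violated!
Step 2: Constraint must be active: 2*x = 7
x* = 7/2 = 3.5
lambda = (2*2*3.5 - 3)/2 = 5.5
Step 3: Compute optimal value.
f(x*) = 2*3.5^2 - 3*3.5 = 14.0


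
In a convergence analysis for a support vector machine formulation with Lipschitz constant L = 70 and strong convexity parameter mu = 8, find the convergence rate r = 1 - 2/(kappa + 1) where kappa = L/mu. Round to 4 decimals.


Step 1: Compute the condition number.
kappa = L/mu = 70/8 = 8.75
Step 2: Compute the convergence rate.
r = 1 - 2/(kappa + 1) = 1 - 2*mu/(L + mu) = (L - mu)/(L + mu) = 62/78 = 0.7949


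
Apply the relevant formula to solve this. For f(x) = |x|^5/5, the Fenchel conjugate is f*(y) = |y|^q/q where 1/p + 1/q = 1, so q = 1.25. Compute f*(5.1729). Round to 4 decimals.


The conjugate exponent q satisfies 1/p + 1/q = 1.
p = 5, so q = 5/(5 - 1) = 1.25
|y|^q = 5.1729^1.25 = 7.8013
f*(5.1729) = 7.8013 / 1.25 = 6.241


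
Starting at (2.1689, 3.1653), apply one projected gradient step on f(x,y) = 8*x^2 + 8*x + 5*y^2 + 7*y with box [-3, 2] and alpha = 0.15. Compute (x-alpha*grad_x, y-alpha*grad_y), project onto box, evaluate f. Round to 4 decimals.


Step 1: Compute gradient at (2.1689, 3.1653).
grad_x = 2*8*2.1689 + 8 = 42.7024
grad_y = 2*5*3.1653 + 7 = 38.653
Step 2: Gradient step.
x_raw = 2.1689 - 0.15*42.7024 = -4.2365
y_raw = 3.1653 - 0.15*38.653 = -2.6327
Step 3: Project onto [-3, 2].
x_proj = clip(-4.2365) = -3.0
y_proj = clip(-2.6327) = -2.6327
Step 4: Evaluate f.
f(-3.0, -2.6327) = 64.2257


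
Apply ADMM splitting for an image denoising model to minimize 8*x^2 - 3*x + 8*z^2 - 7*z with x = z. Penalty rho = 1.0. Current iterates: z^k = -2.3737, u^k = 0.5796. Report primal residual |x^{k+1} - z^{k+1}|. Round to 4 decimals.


ADMM iteration with rho = 1.0, z^k = -2.3737, u^k = 0.5796
Step 1: x-update.
Minimize 8*x^2 - 3*x + (1.0/2)*(x + 2.3737 + 0.5796)^2
FOC: (2*8 + 1.0)*x = 3 + 1.0*(-2.3737 - 0.5796)
x^{k+1} = 0.0027
Step 2: z-update.
Minimize 8*z^2 - 7*z + (1.0/2)*(0.0027 - z + 0.5796)^2
FOC: (2*8 + 1.0)*z = 7 + 1.0*(0.0027 + 0.5796)
z^{k+1} = 0.446
Step 3: u-update.
u^{k+1} = 0.5796 + 0.0027 - 0.446 = 0.1363
Step 4: Primal residual = |0.0027 - 0.446| = 0.4433


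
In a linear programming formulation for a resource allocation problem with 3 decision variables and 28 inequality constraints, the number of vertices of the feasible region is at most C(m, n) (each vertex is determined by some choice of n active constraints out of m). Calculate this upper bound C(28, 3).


Each vertex corresponds to some choice of n active constraints out of m, so the number of vertices is at most C(m, n) = m! / (n!(m-n)!).
m = 28, n = 3
Numerator: 28 * 27 * 26
Denominator: 3! = 6
C(28, 3) = 3276


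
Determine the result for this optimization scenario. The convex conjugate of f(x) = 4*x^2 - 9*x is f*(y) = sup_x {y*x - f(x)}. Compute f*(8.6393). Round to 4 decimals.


f*(y) = sup_x {y*x - a*x^2 - b*x} = sup_x {(y-b)*x - a*x^2}
FOC: (y - b) - 2a*x = 0 => x* = (y - b)/(2a)
x* = (8.6393 + 9)/(2*4) = 2.2049
f*(8.6393) = (y-b)^2/(4a) = (8.6393 + 9)^2/(4*4)
= 311.1449/16 = 19.4466


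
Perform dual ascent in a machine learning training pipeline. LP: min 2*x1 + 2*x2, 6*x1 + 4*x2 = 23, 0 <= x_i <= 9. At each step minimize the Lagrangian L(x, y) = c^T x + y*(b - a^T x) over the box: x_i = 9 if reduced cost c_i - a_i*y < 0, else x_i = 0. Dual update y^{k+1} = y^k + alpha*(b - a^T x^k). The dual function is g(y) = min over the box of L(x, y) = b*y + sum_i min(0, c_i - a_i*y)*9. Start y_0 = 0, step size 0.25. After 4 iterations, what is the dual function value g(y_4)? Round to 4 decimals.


Dual ascent for LP: min 2*x1 + 2*x2, 6*x1 + 4*x2 = 23, 0 <= x_i <= 9
Step 1: y^k = 0.0, reduced costs: (2.0, 2.0)
  x^k = (0.0, 0.0), subgradient = b - a^T x = 23.0
  y^{k+1} = 0.0 + 0.25*23.0 = 5.75
Step 2: y^k = 5.75, reduced costs: (-32.5, -21.0)
  x^k = (9.0, 9.0), subgradient = b - a^T x = -67.0
  y^{k+1} = 5.75 + 0.25*-67.0 = -11.0
Step 3: y^k = -11.0, reduced costs: (68.0, 46.0)
  x^k = (0.0, 0.0), subgradient = b - a^T x = 23.0
  y^{k+1} = -11.0 + 0.25*23.0 = -5.25
Step 4: y^k = -5.25, reduced costs: (33.5, 23.0)
  x^k = (0.0, 0.0), subgradient = b - a^T x = 23.0
  y^{k+1} = -5.25 + 0.25*23.0 = 0.5
Dual objective at y_4 = 0.5: reduced costs (-1.0, 0.0), box minimizer x = (9.0, 0.0)
g(y_4) = b*y + (c1 - a1*y)*x1 + (c2 - a2*y)*x2 = 23*0.5 + (-1.0)*9.0 + 0.0*0.0 = 11.5 - 9.0 + 0.0 = 2.5


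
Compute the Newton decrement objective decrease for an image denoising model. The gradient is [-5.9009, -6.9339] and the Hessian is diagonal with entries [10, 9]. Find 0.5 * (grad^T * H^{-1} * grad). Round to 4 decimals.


Step 1: H is diagonal, so H^(-1) * g = [-0.5901, -0.7704].
Step 2: g^T H^(-1) g = sum_i g_i^2 / H_ii
  = (-5.9009)^2/10 + (-6.9339)^2/9
  = 3.4821 + 5.3421 = 8.8242
Step 3: Objective decrease = 0.5 * g^T H^(-1) g = 4.4121


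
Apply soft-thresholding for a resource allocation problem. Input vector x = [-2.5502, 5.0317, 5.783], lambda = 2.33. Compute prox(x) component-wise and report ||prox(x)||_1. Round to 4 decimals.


Soft-thresholding with lambda = 2.33:
prox(-2.5502) = sign(-2.5502)*max(|-2.5502| - 2.33, 0) = -0.2202
prox(5.0317) = sign(5.0317)*max(|5.0317| - 2.33, 0) = 2.7017
prox(5.783) = sign(5.783)*max(|5.783| - 2.33, 0) = 3.453
prox(x) = [-0.2202, 2.7017, 3.453]
||prox(x)||_1 = 0.2202 + 2.7017 + 3.453 = 6.3749


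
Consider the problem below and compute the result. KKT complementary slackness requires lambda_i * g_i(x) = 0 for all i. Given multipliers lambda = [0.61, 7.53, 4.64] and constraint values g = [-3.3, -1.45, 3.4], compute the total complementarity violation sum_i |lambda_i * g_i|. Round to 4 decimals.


KKT complementary slackness check:
lambda_1 * g_1 = 0.61 * -3.3 = -2.013
lambda_2 * g_2 = 7.53 * -1.45 = -10.9185
lambda_3 * g_3 = 4.64 * 3.4 = 15.776
Total violation = 2.013 + 10.9185 + 15.776 = 28.7075


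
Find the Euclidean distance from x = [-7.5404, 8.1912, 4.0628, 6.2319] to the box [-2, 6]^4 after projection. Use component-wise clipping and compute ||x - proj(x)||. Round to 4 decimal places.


Project each component onto [-2, 6].
clip(-7.5404) = -2.0, clip(8.1912) = 6.0, clip(4.0628) = 4.0628, clip(6.2319) = 6.0
Projection = [-2.0, 6.0, 4.0628, 6.0]
Squared diffs: [30.696, 4.8014, 0.0, 0.0538]
Distance = sqrt(35.5512) = 5.9625


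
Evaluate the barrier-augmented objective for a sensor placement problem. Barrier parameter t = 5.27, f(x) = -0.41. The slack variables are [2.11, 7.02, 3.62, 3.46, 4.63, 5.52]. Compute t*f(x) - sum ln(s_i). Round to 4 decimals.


Step 1: Compute log-barrier.
ln values: [0.7467, 1.9488, 1.2865, 1.2413, 1.5326, 1.7084]
phi = -(0.7467 + 1.9488 + 1.2865 + 1.2413 + 1.5326 + 1.7084) = -8.4641
Step 2: Compute augmented objective.
t*f(x) = 5.27*-0.41 = -2.1607
Total = -2.1607 - 8.4641 = -10.6248


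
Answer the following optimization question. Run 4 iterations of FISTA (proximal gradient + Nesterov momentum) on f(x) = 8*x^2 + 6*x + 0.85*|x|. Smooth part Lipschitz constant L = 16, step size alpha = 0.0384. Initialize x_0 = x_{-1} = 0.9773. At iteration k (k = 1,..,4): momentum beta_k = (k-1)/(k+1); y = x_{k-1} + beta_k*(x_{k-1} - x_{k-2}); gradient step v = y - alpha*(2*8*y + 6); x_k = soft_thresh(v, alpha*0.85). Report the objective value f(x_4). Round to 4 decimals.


FISTA on f(x) = 8*x^2 + 6*x + 0.85*|x|
L = 16, alpha = 0.0384
Iteration 1: beta = 0.0, y = 0.9773 + 0.0*(0.9773 - 0.9773) = 0.9773
  grad(y) = 21.6368, v = y - alpha*grad = 0.1464
  prox(v) = soft_thresh(0.1464, 0.0326) = 0.1138
Iteration 2: beta = 0.3333, y = 0.1138 + 0.3333*(0.1138 - 0.9773) = -0.174
  grad(y) = 3.2156, v = y - alpha*grad = -0.2975
  prox(v) = soft_thresh(-0.2975, 0.0326) = -0.2649
Iteration 3: beta = 0.5, y = -0.2649 + 0.5*(-0.2649 - 0.1138) = -0.4542
  grad(y) = -1.2672, v = y - alpha*grad = -0.4055
  prox(v) = soft_thresh(-0.4055, 0.0326) = -0.3729
Iteration 4: beta = 0.6, y = -0.3729 + 0.6*(-0.3729 + 0.2649) = -0.4377
  grad(y) = -1.0035, v = y - alpha*grad = -0.3992
  prox(v) = soft_thresh(-0.3992, 0.0326) = -0.3665
f(x_4) = 8*(-0.3665)^2 + 6*(-0.3665) + 0.85*|-0.3665| = -0.8129


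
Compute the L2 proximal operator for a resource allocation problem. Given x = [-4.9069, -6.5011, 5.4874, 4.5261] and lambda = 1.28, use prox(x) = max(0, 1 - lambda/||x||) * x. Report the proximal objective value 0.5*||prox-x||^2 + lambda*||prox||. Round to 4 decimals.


Step 1: Compute ||x||.
||x|| = 10.8138
Step 2: Compute scaling factor.
scale = max(0, 1 - 1.28/10.8138) = 0.8816
Step 3: prox(x) = [-4.3261, -5.7316, 4.8379, 3.9904]
||prox(x)|| = 9.5338
Step 4: Proximal objective.
0.5*||prox-x||^2 = 0.8192
lambda*||prox|| = 12.2033
Total = 13.0225


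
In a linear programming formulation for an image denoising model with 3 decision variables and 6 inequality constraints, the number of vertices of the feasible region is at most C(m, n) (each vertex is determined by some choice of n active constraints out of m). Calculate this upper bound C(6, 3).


Each vertex corresponds to some choice of n active constraints out of m, so the number of vertices is at most C(m, n) = m! / (n!(m-n)!).
m = 6, n = 3
Numerator: 6 * 5 * 4
Denominator: 3! = 6
C(6, 3) = 20


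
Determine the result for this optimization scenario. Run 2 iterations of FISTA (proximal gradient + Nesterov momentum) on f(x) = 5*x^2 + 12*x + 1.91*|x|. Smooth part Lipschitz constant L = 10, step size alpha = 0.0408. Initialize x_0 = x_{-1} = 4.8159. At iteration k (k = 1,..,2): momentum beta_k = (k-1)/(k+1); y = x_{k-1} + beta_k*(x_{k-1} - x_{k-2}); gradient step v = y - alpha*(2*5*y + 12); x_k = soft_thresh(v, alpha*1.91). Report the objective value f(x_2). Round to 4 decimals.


FISTA on f(x) = 5*x^2 + 12*x + 1.91*|x|
L = 10, alpha = 0.0408
Iteration 1: beta = 0.0, y = 4.8159 + 0.0*(4.8159 - 4.8159) = 4.8159
  grad(y) = 60.159, v = y - alpha*grad = 2.3614
  prox(v) = soft_thresh(2.3614, 0.0779) = 2.2835
Iteration 2: beta = 0.3333, y = 2.2835 + 0.3333*(2.2835 - 4.8159) = 1.4393
  grad(y) = 26.3935, v = y - alpha*grad = 0.3625
  prox(v) = soft_thresh(0.3625, 0.0779) = 0.2846
f(x_2) = 5*0.2846^2 + 12*0.2846 + 1.91*|0.2846| = 4.3632


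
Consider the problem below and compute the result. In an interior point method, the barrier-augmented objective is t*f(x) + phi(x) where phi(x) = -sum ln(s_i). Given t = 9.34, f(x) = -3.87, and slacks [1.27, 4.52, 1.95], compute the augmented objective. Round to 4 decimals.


Step 1: Compute log-barrier.
ln values: [0.239, 1.5085, 0.6678]
phi = -(0.239 + 1.5085 + 0.6678) = -2.4154
Step 2: Compute augmented objective.
t*f(x) = 9.34*-3.87 = -36.1458
Total = -36.1458 - 2.4154 = -38.5612


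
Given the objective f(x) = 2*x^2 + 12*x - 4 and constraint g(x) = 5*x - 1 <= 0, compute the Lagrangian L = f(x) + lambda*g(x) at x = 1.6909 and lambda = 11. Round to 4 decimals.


Step 1: Evaluate f(x).
f(1.6909) = 2*1.6909^2 + 12*1.6909 - 4 = 22.0091
Step 2: Evaluate g(x).
g(1.6909) = 5*1.6909 - 1 = 7.4545
Step 3: Compute Lagrangian.
L = 22.0091 + 11*7.4545 = 104.0086


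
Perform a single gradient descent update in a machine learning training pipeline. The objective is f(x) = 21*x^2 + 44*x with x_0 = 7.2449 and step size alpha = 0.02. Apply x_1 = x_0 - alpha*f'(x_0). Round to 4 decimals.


We compute the gradient at x_0 and apply the update.
f'(x) = 42*x + 44
f'(7.2449) = 42*7.2449 + 44 = 348.2858
x_1 = 7.2449 - 0.02*348.2858 = 0.2792


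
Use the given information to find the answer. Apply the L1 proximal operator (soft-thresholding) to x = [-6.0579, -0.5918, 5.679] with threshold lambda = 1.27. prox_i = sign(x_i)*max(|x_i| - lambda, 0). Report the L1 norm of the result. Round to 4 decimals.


Soft-thresholding with lambda = 1.27:
prox(-6.0579) = sign(-6.0579)*max(|-6.0579| - 1.27, 0) = -4.7879
prox(-0.5918) = sign(-0.5918)*max(|-0.5918| - 1.27, 0) = 0.0
prox(5.679) = sign(5.679)*max(|5.679| - 1.27, 0) = 4.409
prox(x) = [-4.7879, 0.0, 4.409]
||prox(x)||_1 = 4.7879 + 0.0 + 4.409 = 9.1969


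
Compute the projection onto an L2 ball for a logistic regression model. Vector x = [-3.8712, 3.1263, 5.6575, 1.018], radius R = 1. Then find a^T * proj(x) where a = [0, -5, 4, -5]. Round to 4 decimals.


Step 1: Compute ||x|| (intermediates to 6 decimals).
||x|| = sqrt((-3.8712)^2 + 3.1263^2 + 5.6575^2 + 1.018^2) = 7.602866
Step 2: Project.
Since ||x|| > R, scale = R/||x|| = 1/7.602866 = 0.131529, proj(x) = scale * x
proj(x) = [-0.509175, 0.411199, 0.744125, 0.133897]
Step 3: Dot product.
a^T * proj(x) = 0*(-0.509175) - 5*0.411199 + 4*0.744125 - 5*0.133897 = 0.251


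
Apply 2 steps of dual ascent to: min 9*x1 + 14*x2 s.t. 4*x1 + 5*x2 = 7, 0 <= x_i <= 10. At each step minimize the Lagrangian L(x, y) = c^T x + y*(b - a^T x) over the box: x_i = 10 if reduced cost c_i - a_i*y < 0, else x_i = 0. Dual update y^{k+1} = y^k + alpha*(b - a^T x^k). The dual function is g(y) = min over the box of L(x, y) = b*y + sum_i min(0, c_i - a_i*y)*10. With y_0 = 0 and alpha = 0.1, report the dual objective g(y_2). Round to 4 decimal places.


Dual ascent for LP: min 9*x1 + 14*x2, 4*x1 + 5*x2 = 7, 0 <= x_i <= 10
Step 1: y^k = 0.0, reduced costs: (9.0, 14.0)
  x^k = (0.0, 0.0), subgradient = b - a^T x = 7.0
  y^{k+1} = 0.0 + 0.1*7.0 = 0.7
Step 2: y^k = 0.7, reduced costs: (6.2, 10.5)
  x^k = (0.0, 0.0), subgradient = b - a^T x = 7.0
  y^{k+1} = 0.7 + 0.1*7.0 = 1.4
Dual objective at y_2 = 1.4: reduced costs (3.4, 7.0), box minimizer x = (0.0, 0.0)
g(y_2) = b*y + (c1 - a1*y)*x1 + (c2 - a2*y)*x2 = 7*1.4 + 3.4*0.0 + 7.0*0.0 = 9.8 + 0.0 + 0.0 = 9.8


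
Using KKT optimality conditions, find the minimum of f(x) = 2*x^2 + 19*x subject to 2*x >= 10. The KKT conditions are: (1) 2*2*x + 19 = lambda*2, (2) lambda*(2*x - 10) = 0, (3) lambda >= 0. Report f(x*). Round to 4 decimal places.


Step 1: Try lambda = 0 (constraint inactive).
x_unc = -19/(2*2) = -4.75
Check: 2*-4.75 = -9.5 < 10 -- violated!
Step 2: Constraint must be active: 2*x = 10
x* = 10/2 = 5.0
lambda = (2*2*5.0 + 19)/2 = 19.5
Step 3: Compute optimal value.
f(x*) = 2*5.0^2 + 19*5.0 = 145.0


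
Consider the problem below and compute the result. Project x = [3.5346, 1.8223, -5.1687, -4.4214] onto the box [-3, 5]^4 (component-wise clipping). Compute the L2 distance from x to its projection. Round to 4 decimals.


Project each component onto [-3, 5].
clip(3.5346) = 3.5346, clip(1.8223) = 1.8223, clip(-5.1687) = -3.0, clip(-4.4214) = -3.0
Projection = [3.5346, 1.8223, -3.0, -3.0]
Squared diffs: [0.0, 0.0, 4.7033, 2.0204]
Distance = sqrt(6.7237) = 2.593


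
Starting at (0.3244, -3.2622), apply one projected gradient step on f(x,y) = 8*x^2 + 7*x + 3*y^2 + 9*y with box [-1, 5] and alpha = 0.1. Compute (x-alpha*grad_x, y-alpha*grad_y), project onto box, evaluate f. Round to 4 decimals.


Step 1: Compute gradient at (0.3244, -3.2622).
grad_x = 2*8*0.3244 + 7 = 12.1904
grad_y = 2*3*-3.2622 + 9 = -10.5732
Step 2: Gradient step.
x_raw = 0.3244 - 0.1*12.1904 = -0.8946
y_raw = -3.2622 - 0.1*-10.5732 = -2.2049
Step 3: Project onto [-1, 5].
x_proj = clip(-0.8946) = -0.8946
y_proj = clip(-2.2049) = -1.0
Step 4: Evaluate f.
f(-0.8946, -1.0) = -5.8594
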